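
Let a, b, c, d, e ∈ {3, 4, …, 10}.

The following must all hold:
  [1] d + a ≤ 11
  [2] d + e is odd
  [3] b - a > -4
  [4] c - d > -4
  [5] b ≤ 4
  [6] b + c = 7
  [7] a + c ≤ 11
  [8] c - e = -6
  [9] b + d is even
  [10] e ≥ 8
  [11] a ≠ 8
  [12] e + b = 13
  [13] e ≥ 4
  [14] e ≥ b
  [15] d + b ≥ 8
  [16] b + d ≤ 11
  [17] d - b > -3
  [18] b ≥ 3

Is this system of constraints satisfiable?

Satisfiable

Take a = 6, b = 4, c = 3, d = 4, e = 9. Then constraint 1: d + a = 10; constraint 3: b - a = -2, and every other listed constraint is also met.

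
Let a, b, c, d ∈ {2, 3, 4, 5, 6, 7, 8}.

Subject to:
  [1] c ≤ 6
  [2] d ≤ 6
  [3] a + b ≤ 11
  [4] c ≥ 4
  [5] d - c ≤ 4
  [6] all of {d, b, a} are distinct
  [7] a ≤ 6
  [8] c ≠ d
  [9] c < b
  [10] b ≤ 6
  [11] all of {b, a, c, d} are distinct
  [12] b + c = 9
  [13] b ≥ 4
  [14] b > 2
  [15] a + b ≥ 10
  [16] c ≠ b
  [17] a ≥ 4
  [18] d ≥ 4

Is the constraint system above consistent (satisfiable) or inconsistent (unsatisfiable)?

Unsatisfiable

Constraints 1, 2, 4, 7, 10, 13, 17, and 18 confine each of b, a, c, d to the 3 values {4, …, 6}.
Constraint 11 requires all 4 of them to be distinct, but only 3 values are available — impossible by the pigeonhole principle.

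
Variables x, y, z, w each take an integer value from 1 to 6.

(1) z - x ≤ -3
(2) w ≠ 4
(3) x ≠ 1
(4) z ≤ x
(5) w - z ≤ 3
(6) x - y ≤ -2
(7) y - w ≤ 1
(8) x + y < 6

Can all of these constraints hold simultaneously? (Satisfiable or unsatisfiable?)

Constraints 1, 5, 6, and 7 give z − w ≥ -3, w − y ≥ -1, y − x ≥ 2, x − z ≥ 3.
Adding all 4 inequalities: the left sides telescope to 0, and the right sides sum to (-3) + (-1) + 2 + 3 = 1. So 0 ≥ 1, which is false.

Unsatisfiable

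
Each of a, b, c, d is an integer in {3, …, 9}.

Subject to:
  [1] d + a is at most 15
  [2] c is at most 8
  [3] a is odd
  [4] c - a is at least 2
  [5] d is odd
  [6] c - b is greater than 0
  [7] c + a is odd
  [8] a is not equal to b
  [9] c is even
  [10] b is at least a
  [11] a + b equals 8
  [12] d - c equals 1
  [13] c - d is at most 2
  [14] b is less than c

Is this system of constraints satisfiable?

Satisfiable

One satisfying assignment is a = 3, b = 5, c = 8, d = 9.
For the less obvious constraints — constraint 1: d + a = 12; constraint 4: c - a = 5 — and the others hold by inspection.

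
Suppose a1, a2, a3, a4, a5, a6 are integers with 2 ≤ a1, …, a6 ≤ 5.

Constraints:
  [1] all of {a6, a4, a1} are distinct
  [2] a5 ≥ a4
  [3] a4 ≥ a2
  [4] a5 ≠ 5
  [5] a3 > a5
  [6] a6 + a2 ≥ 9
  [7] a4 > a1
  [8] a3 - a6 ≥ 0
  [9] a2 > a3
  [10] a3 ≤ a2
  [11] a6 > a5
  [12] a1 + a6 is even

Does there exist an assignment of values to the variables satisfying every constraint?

Constraints 2, 3, 8, 9, and 11 give a6 ≤ a3, a3 < a2, a2 ≤ a4, a4 ≤ a5, a5 < a6. Chaining: a6 ≤ a3 < a2 ≤ a4 ≤ a5 < a6, which forces a6 < a6 — impossible.

Unsatisfiable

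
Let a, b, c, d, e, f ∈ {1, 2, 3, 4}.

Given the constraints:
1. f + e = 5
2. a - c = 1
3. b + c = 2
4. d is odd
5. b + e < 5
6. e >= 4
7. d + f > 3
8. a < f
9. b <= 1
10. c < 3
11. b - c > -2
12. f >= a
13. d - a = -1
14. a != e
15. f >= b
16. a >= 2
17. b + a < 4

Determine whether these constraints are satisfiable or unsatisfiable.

From constraints 12 and 16: f ≥ a ≥ 2. From constraint 6: e ≥ 4. Hence f + e ≥ 6. But constraint 1 requires f + e = 5, and 5 < 6. Contradiction.

Unsatisfiable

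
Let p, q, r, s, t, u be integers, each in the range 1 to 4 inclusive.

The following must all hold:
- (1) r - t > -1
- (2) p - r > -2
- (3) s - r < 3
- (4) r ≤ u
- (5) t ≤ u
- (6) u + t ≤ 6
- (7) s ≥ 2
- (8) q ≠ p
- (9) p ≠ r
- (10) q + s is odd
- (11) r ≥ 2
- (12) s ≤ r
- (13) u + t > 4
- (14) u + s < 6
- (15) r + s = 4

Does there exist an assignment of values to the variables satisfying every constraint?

Satisfiable

Try p = 3, q = 1, r = 2, s = 2, t = 2, u = 3.
Check constraint 1: r - t = 0; constraint 2: p - r = 1; constraint 3: s - r = 0. The remaining constraints are straightforward to verify.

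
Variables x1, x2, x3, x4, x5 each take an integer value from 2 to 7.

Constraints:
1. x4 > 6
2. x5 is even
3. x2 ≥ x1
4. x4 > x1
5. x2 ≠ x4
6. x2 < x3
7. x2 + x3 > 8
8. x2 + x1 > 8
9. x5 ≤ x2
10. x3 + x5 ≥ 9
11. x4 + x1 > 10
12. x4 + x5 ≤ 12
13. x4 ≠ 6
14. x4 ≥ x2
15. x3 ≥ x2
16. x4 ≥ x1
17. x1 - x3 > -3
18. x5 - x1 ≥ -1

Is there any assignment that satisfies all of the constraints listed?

One satisfying assignment is x1 = 5, x2 = 5, x3 = 6, x4 = 7, x5 = 4.
For the less obvious constraints — constraint 7: x2 + x3 = 11; constraint 8: x2 + x1 = 10 — and the others hold by inspection.

Satisfiable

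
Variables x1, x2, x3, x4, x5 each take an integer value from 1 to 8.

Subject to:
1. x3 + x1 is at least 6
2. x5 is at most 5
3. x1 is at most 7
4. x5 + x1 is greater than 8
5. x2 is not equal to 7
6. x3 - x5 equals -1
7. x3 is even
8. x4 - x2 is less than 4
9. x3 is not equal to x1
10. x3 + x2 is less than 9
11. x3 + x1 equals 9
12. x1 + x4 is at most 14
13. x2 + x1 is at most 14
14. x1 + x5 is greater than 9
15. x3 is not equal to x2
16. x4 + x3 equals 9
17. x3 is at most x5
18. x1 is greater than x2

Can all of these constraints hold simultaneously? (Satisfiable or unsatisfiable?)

Satisfiable

One satisfying assignment is x1 = 7, x2 = 6, x3 = 2, x4 = 7, x5 = 3.
For the less obvious constraints — constraint 1: x3 + x1 = 9; constraint 4: x5 + x1 = 10 — and the others hold by inspection.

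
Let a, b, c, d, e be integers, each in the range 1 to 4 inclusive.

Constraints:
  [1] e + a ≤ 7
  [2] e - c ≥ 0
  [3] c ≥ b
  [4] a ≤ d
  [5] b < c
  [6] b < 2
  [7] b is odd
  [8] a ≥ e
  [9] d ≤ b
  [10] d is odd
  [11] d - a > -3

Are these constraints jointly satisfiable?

Constraints 2, 4, 5, 8, and 9 give d ≤ b, b < c, c ≤ e, e ≤ a, a ≤ d. Chaining: d ≤ b < c ≤ e ≤ a ≤ d, which forces d < d — impossible.

Unsatisfiable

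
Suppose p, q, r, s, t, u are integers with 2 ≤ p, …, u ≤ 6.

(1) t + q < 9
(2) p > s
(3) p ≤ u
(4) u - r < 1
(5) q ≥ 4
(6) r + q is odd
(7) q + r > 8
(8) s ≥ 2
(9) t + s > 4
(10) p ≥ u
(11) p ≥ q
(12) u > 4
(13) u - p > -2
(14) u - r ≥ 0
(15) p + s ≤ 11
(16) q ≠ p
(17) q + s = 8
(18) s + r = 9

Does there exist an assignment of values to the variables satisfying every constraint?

Satisfiable

The assignment p = 6, q = 5, r = 6, s = 3, t = 3, u = 6 works:
  constraint 1 holds since t + q = 8.
  constraint 4 holds since u - r = 0.
  constraint 7 holds since q + r = 11.
The rest check out directly.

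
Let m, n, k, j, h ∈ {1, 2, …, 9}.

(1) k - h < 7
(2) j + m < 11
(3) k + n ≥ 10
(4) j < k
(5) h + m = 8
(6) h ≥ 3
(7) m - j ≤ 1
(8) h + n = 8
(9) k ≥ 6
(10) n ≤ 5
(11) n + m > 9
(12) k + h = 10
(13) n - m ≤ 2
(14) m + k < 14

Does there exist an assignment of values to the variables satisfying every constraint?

Satisfiable

Setting (m, n, k, j, h) = (5, 5, 7, 5, 3) satisfies everything: constraint 1: k - h = 4; constraint 2: j + m = 10; constraint 3: k + n = 12, and the others follow.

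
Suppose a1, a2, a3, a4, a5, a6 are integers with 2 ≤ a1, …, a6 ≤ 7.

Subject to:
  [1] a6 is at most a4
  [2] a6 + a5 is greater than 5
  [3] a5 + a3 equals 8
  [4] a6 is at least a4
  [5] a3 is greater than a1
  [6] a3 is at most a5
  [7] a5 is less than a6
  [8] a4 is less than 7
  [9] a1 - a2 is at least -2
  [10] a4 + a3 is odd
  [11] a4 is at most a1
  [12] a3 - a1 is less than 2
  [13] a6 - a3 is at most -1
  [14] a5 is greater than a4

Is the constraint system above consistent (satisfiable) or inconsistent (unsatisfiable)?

Unsatisfiable

Constraints 1, 5, 6, 7, and 11 give a1 < a3, a3 ≤ a5, a5 < a6, a6 ≤ a4, a4 ≤ a1. Chaining: a1 < a3 ≤ a5 < a6 ≤ a4 ≤ a1, which forces a1 < a1 — impossible.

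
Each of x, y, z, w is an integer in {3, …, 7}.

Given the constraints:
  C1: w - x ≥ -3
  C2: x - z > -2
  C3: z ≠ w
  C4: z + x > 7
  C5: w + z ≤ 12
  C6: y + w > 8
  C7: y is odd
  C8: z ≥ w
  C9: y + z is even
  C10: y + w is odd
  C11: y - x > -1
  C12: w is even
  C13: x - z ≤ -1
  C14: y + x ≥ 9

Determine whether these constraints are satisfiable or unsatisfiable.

Satisfiable

Try x = 4, y = 5, z = 5, w = 4.
Check constraint 1: w - x = 0; constraint 2: x - z = -1; constraint 4: z + x = 9. The remaining constraints are straightforward to verify.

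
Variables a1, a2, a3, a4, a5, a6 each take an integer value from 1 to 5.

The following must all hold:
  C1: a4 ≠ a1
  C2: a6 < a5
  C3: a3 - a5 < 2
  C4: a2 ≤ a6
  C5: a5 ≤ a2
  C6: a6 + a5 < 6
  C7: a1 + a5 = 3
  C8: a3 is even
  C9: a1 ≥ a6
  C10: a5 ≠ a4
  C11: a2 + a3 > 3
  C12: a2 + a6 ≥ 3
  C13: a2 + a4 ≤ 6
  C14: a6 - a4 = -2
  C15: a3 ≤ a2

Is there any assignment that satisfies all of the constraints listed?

Constraints 2, 4, and 5 give a6 < a5, a5 ≤ a2, a2 ≤ a6. Chaining: a6 < a5 ≤ a2 ≤ a6, which forces a6 < a6 — impossible.

Unsatisfiable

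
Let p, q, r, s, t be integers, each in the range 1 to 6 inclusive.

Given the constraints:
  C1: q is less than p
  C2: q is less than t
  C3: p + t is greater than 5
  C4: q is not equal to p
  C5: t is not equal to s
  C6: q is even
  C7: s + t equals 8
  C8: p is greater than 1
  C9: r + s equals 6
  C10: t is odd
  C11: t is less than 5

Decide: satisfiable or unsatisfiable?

Try p = 5, q = 2, r = 1, s = 5, t = 3.
Check constraint 3: p + t = 8; constraint 7: s + t = 8; constraint 9: r + s = 6. The remaining constraints are straightforward to verify.

Satisfiable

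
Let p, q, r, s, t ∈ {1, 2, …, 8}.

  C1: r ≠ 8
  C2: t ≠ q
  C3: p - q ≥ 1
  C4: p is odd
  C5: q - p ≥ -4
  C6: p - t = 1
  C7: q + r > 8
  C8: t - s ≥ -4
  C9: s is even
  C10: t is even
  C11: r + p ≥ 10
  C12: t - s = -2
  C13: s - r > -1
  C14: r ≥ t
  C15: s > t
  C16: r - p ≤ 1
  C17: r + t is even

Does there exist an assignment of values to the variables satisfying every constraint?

Satisfiable

Take p = 7, q = 3, r = 6, s = 8, t = 6. Then constraint 3: p - q = 4; constraint 5: q - p = -4; constraint 6: p - t = 1, and every other listed constraint is also met.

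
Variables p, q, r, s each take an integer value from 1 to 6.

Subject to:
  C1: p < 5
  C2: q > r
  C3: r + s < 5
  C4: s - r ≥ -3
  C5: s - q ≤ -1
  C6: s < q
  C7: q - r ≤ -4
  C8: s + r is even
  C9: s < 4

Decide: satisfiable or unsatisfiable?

Constraints 4, 5, and 7 give s − r ≥ -3, r − q ≥ 4, q − s ≥ 1.
Adding all 3 inequalities: the left sides telescope to 0, and the right sides sum to (-3) + 4 + 1 = 2. So 0 ≥ 2, which is false.

Unsatisfiable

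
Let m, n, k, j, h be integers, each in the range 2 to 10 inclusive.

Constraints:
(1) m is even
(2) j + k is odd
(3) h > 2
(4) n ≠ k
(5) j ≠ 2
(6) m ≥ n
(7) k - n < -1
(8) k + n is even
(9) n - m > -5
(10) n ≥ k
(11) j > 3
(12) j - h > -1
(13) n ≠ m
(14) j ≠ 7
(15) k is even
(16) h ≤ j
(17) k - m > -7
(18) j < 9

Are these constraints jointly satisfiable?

Satisfiable

One satisfying assignment is m = 8, n = 6, k = 2, j = 5, h = 5.
For the less obvious constraints — constraint 7: k - n = -4; constraint 9: n - m = -2 — and the others hold by inspection.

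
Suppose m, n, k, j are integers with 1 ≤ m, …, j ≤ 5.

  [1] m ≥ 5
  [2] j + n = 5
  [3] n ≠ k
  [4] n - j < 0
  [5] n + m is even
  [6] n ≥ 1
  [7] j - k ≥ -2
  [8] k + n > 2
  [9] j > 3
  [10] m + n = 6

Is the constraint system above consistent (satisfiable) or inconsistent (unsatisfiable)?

Satisfiable

The assignment m = 5, n = 1, k = 3, j = 4 works:
  constraint 2 holds since j + n = 5.
  constraint 4 holds since n - j = -3.
  constraint 7 holds since j - k = 1.
The rest check out directly.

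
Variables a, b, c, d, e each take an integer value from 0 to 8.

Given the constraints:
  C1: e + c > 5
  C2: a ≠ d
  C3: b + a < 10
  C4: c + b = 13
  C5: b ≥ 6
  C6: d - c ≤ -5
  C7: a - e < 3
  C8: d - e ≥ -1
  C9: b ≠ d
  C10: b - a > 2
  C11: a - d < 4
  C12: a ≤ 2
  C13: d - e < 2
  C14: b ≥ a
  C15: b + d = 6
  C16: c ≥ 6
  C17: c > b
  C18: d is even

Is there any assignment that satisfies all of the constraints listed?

Satisfiable

Try a = 1, b = 6, c = 7, d = 0, e = 0.
Check constraint 1: e + c = 7; constraint 3: b + a = 7. The remaining constraints are straightforward to verify.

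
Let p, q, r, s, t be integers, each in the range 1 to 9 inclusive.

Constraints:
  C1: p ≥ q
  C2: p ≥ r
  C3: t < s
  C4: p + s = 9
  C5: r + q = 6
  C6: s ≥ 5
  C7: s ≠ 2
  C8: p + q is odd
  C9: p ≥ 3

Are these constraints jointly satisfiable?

Satisfiable

Take p = 4, q = 3, r = 3, s = 5, t = 2. Then constraint 4: p + s = 9; constraint 5: r + q = 6; constraint 8: p + q = 7 is odd, and every other listed constraint is also met.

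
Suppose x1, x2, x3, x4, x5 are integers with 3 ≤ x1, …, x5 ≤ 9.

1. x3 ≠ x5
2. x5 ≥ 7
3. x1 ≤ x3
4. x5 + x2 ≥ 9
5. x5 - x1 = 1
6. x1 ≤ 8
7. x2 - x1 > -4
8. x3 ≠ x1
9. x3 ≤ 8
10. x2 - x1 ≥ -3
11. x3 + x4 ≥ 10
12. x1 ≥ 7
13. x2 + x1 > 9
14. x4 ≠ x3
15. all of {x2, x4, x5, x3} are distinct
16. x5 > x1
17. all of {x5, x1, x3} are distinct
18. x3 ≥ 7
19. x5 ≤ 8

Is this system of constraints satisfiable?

Unsatisfiable

Constraints 2, 6, 9, 12, 18, and 19 confine each of x5, x1, x3 to the 2 values {7, 8}.
Constraint 17 requires all 3 of them to be distinct, but only 2 values are available — impossible by the pigeonhole principle.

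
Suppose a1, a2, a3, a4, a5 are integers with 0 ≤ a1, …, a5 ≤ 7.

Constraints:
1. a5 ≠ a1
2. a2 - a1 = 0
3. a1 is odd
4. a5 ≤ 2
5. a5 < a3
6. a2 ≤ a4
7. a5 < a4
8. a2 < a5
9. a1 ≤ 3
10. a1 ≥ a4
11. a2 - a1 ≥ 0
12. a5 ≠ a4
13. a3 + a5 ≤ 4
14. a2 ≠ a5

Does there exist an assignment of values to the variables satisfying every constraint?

Unsatisfiable

Constraints 7, 8, 10, and 11 give a4 ≤ a1, a1 ≤ a2, a2 < a5, a5 < a4. Chaining: a4 ≤ a1 ≤ a2 < a5 < a4, which forces a4 < a4 — impossible.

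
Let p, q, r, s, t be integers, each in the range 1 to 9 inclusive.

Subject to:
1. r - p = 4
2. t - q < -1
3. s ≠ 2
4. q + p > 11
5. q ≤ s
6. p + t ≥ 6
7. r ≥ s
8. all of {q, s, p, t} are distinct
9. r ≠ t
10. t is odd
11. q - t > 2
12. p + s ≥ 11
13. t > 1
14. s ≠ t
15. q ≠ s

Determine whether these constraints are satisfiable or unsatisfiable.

Satisfiable

The assignment p = 5, q = 7, r = 9, s = 8, t = 3 works:
  constraint 1 holds since r - p = 4.
  constraint 2 holds since t - q = -4.
  constraint 4 holds since q + p = 12.
The rest check out directly.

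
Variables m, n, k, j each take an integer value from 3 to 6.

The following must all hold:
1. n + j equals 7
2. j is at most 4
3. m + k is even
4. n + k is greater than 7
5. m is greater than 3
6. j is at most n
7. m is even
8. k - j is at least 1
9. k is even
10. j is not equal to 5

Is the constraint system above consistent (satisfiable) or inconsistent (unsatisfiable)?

The assignment m = 6, n = 4, k = 4, j = 3 works:
  constraint 1 holds since n + j = 7.
  constraint 4 holds since n + k = 8.
The rest check out directly.

Satisfiable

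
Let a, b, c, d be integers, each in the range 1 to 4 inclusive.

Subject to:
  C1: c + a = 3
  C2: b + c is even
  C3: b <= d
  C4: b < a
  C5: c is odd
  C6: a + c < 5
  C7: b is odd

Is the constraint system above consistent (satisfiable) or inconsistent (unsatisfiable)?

Satisfiable

The assignment a = 2, b = 1, c = 1, d = 4 works:
  constraint 1 holds since c + a = 3.
  constraint 6 holds since a + c = 3.
The rest check out directly.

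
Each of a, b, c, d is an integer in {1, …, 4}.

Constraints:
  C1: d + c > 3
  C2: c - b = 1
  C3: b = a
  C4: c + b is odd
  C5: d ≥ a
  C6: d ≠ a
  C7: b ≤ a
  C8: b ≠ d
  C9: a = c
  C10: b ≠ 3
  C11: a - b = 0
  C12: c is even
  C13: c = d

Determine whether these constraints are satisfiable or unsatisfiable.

Unsatisfiable

From constraints 3, 9, and 13, b = a = c = d, so b = d. But constraint 8 says b ≠ d. Contradiction.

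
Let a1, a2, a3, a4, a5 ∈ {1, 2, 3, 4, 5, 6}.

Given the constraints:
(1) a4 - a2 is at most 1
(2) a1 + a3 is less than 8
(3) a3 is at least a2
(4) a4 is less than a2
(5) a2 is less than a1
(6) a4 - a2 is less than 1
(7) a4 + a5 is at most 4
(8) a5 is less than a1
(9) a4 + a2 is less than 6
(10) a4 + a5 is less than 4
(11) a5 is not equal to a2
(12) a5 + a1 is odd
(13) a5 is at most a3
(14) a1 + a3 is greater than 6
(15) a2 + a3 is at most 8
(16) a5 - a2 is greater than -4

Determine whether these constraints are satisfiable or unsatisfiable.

Take a1 = 4, a2 = 3, a3 = 3, a4 = 1, a5 = 1. Then constraint 1: a4 - a2 = -2; constraint 2: a1 + a3 = 7, and every other listed constraint is also met.

Satisfiable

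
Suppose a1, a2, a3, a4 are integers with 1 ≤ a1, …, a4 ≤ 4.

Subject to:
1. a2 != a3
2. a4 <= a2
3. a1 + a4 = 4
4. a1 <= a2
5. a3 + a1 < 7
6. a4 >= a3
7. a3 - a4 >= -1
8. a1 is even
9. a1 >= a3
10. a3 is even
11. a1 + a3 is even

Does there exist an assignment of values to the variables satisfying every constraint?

Satisfiable

Try a1 = 2, a2 = 3, a3 = 2, a4 = 2.
Check constraint 3: a1 + a4 = 4; constraint 5: a3 + a1 = 4; constraint 7: a3 - a4 = 0. The remaining constraints are straightforward to verify.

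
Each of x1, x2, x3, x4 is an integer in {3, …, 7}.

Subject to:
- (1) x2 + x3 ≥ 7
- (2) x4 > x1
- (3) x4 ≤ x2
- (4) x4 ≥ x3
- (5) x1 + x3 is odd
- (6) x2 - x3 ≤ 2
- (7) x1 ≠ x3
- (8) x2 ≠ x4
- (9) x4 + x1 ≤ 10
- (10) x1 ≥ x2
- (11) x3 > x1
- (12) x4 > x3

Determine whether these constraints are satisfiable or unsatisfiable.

Unsatisfiable

Constraints 3, 4, 10, and 11 give x4 ≤ x2, x2 ≤ x1, x1 < x3, x3 ≤ x4. Chaining: x4 ≤ x2 ≤ x1 < x3 ≤ x4, which forces x4 < x4 — impossible.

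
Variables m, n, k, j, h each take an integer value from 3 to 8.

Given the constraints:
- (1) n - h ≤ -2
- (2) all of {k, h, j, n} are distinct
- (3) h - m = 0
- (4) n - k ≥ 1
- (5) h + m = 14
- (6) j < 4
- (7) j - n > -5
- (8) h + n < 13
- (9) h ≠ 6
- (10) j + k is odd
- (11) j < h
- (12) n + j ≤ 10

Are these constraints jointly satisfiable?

One satisfying assignment is m = 7, n = 5, k = 4, j = 3, h = 7.
For the less obvious constraints — constraint 1: n - h = -2; constraint 3: h - m = 0 — and the others hold by inspection.

Satisfiable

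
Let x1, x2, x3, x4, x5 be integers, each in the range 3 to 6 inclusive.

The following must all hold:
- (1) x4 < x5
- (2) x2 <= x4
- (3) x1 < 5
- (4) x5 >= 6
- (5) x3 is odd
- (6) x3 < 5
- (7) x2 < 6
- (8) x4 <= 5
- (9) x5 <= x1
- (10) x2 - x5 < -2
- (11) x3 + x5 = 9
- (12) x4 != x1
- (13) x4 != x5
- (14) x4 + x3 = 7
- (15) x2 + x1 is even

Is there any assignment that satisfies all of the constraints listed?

From constraints 4 and 9: x1 ≥ x5 and x5 ≥ 6, so x1 ≥ 6. From constraint 3: x1 ≤ 4. But 4 < 6, so no value of x1 works.

Unsatisfiable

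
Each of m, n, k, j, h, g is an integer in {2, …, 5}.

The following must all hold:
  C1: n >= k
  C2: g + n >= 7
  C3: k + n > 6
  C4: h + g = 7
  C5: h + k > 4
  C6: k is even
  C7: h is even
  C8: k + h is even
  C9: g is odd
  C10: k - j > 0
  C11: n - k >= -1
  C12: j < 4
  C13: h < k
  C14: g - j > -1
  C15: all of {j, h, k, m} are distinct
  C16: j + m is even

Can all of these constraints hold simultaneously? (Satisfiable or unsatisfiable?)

Satisfiable

Try m = 5, n = 5, k = 4, j = 3, h = 2, g = 5.
Check constraint 2: g + n = 10; constraint 3: k + n = 9. The remaining constraints are straightforward to verify.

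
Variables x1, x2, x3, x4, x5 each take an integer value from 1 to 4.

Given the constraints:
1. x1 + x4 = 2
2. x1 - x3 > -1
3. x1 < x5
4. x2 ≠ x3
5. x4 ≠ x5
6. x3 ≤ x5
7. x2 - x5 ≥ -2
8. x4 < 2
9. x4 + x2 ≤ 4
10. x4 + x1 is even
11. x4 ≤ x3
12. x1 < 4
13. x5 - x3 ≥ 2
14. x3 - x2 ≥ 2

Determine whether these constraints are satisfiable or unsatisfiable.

Unsatisfiable

Constraints 7, 13, and 14 give x3 − x2 ≥ 2, x2 − x5 ≥ -2, x5 − x3 ≥ 2.
Adding all 3 inequalities: the left sides telescope to 0, and the right sides sum to 2 + (-2) + 2 = 2. So 0 ≥ 2, which is false.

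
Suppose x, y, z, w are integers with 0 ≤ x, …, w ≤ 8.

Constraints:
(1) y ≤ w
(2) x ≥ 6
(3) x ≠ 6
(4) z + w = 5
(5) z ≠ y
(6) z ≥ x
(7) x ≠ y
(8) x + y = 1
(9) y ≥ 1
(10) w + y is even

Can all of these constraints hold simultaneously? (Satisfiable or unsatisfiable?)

Unsatisfiable

From constraints 2 and 6: z ≥ x ≥ 6. From constraints 1 and 9: w ≥ y ≥ 1. Hence z + w ≥ 7. But constraint 4 requires z + w = 5, and 5 < 7. Contradiction.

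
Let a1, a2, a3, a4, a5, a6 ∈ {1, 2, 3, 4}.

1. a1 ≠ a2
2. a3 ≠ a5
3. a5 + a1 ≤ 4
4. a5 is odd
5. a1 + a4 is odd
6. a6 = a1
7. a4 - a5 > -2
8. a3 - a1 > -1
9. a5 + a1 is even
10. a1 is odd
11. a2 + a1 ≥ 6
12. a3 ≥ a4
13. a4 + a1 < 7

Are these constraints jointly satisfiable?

Satisfiable

The assignment a1 = 3, a2 = 4, a3 = 4, a4 = 2, a5 = 1, a6 = 3 works:
  constraint 3 holds since a5 + a1 = 4.
  constraint 7 holds since a4 - a5 = 1.
The rest check out directly.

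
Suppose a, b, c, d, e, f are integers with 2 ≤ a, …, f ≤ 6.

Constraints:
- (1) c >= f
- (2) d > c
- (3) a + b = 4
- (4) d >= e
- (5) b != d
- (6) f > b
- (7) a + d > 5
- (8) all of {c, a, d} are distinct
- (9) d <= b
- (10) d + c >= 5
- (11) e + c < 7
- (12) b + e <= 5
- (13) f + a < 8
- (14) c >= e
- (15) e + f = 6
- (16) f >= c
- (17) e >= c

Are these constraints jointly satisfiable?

Unsatisfiable

Constraints 1, 4, 6, 9, and 17 give d ≤ b, b < f, f ≤ c, c ≤ e, e ≤ d. Chaining: d ≤ b < f ≤ c ≤ e ≤ d, which forces d < d — impossible.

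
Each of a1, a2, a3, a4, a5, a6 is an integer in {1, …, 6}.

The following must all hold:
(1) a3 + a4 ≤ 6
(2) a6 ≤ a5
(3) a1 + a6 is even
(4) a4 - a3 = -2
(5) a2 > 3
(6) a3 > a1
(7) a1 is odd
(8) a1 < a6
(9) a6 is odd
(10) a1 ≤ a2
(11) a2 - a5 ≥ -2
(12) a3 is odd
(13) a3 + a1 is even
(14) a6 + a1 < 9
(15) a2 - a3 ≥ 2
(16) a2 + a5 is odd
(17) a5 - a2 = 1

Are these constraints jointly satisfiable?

Satisfiable

The assignment a1 = 1, a2 = 5, a3 = 3, a4 = 1, a5 = 6, a6 = 5 works:
  constraint 1 holds since a3 + a4 = 4.
  constraint 4 holds since a4 - a3 = -2.
  constraint 11 holds since a2 - a5 = -1.
The rest check out directly.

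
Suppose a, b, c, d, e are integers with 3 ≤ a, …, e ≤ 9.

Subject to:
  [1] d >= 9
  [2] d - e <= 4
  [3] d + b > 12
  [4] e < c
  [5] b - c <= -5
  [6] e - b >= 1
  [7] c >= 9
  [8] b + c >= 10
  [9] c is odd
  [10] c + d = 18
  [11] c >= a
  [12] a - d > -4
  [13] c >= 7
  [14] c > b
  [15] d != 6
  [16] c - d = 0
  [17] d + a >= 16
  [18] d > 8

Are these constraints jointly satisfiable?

Satisfiable

One satisfying assignment is a = 8, b = 4, c = 9, d = 9, e = 8.
For the less obvious constraints — constraint 2: d - e = 1; constraint 3: d + b = 13 — and the others hold by inspection.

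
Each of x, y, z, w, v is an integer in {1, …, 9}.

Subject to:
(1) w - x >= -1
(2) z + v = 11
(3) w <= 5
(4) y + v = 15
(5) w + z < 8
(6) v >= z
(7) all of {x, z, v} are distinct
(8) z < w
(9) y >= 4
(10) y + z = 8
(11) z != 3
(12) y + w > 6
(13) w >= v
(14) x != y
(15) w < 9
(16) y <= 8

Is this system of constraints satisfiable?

Unsatisfiable

From constraint 16: y ≤ 8. From constraints 3 and 13: v ≤ w ≤ 5. Hence y + v ≤ 13. But constraint 4 requires y + v = 15, and 15 > 13. Contradiction.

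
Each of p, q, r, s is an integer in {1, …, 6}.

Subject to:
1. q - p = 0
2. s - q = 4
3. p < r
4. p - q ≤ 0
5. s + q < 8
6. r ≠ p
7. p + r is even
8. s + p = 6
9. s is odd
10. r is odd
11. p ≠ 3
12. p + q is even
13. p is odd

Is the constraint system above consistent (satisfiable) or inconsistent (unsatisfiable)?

The assignment p = 1, q = 1, r = 5, s = 5 works:
  constraint 1 holds since q - p = 0.
  constraint 2 holds since s - q = 4.
The rest check out directly.

Satisfiable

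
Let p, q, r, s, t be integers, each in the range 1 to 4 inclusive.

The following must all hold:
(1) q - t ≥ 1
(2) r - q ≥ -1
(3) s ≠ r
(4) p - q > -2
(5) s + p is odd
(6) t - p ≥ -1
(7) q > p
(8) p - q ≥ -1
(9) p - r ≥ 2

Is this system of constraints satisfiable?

Unsatisfiable

Constraints 1, 2, 6, and 9 give t − p ≥ -1, p − r ≥ 2, r − q ≥ -1, q − t ≥ 1.
Adding all 4 inequalities: the left sides telescope to 0, and the right sides sum to (-1) + 2 + (-1) + 1 = 1. So 0 ≥ 1, which is false.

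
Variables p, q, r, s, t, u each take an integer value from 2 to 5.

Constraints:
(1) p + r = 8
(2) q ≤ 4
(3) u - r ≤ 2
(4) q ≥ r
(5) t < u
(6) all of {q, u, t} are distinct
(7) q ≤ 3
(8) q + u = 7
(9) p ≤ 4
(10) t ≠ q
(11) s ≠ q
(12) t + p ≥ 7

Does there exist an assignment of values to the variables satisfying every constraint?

Unsatisfiable

From constraint 9: p ≤ 4. From constraints 4 and 7: r ≤ q ≤ 3. Hence p + r ≤ 7. But constraint 1 requires p + r = 8, and 8 > 7. Contradiction.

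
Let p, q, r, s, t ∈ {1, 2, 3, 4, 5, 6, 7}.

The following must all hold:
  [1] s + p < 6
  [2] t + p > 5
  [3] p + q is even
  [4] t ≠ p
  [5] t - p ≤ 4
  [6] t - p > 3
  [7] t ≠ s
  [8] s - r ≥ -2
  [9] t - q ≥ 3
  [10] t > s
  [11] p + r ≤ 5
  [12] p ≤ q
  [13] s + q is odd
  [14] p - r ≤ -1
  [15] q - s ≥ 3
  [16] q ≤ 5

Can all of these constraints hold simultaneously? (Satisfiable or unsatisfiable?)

Constraints 5, 8, 9, 14, and 15 give s − r ≥ -2, r − p ≥ 1, p − t ≥ -4, t − q ≥ 3, q − s ≥ 3.
Adding all 5 inequalities: the left sides telescope to 0, and the right sides sum to (-2) + 1 + (-4) + 3 + 3 = 1. So 0 ≥ 1, which is false.

Unsatisfiable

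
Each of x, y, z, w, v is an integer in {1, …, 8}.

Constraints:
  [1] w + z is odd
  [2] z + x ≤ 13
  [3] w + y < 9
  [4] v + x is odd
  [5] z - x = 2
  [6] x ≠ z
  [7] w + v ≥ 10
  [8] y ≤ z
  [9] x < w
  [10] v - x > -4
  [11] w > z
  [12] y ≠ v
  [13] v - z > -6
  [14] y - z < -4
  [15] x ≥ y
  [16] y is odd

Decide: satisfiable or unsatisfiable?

Try x = 4, y = 1, z = 6, w = 7, v = 3.
Check constraint 2: z + x = 10; constraint 3: w + y = 8; constraint 5: z - x = 2. The remaining constraints are straightforward to verify.

Satisfiable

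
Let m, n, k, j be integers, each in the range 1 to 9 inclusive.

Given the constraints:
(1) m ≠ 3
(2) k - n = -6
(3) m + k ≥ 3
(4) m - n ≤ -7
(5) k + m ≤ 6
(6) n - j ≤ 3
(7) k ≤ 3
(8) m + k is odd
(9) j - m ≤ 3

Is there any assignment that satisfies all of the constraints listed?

Constraints 4, 6, and 9 give j − n ≥ -3, n − m ≥ 7, m − j ≥ -3.
Adding all 3 inequalities: the left sides telescope to 0, and the right sides sum to (-3) + 7 + (-3) = 1. So 0 ≥ 1, which is false.

Unsatisfiable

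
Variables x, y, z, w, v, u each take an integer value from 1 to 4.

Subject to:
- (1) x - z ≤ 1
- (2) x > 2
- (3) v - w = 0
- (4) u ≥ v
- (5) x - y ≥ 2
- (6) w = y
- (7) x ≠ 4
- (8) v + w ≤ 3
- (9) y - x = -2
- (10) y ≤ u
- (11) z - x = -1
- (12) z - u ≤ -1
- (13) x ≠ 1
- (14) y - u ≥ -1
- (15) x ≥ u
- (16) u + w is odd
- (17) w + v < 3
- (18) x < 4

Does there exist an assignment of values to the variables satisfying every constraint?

Constraints 1, 5, 12, and 14 give z − x ≥ -1, x − y ≥ 2, y − u ≥ -1, u − z ≥ 1.
Adding all 4 inequalities: the left sides telescope to 0, and the right sides sum to (-1) + 2 + (-1) + 1 = 1. So 0 ≥ 1, which is false.

Unsatisfiable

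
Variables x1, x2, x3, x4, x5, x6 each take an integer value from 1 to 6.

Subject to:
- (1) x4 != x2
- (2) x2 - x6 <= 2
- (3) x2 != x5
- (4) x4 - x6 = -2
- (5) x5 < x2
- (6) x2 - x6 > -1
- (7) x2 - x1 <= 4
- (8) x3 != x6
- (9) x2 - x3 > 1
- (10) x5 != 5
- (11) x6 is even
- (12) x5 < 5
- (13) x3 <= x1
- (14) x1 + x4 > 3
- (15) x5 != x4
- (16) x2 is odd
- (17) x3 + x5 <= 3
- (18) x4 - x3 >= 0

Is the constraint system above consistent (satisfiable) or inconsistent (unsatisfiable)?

Take x1 = 4, x2 = 5, x3 = 2, x4 = 2, x5 = 1, x6 = 4. Then constraint 2: x2 - x6 = 1; constraint 4: x4 - x6 = -2, and every other listed constraint is also met.

Satisfiable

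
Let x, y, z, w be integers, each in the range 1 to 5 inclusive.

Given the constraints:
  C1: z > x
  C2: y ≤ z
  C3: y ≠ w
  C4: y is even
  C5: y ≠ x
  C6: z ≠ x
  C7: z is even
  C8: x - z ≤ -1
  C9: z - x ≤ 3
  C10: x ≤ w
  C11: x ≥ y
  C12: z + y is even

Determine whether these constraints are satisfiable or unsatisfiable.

Satisfiable

The assignment x = 3, y = 2, z = 4, w = 4 works:
  constraint 8 holds since x - z = -1.
  constraint 9 holds since z - x = 1.
The rest check out directly.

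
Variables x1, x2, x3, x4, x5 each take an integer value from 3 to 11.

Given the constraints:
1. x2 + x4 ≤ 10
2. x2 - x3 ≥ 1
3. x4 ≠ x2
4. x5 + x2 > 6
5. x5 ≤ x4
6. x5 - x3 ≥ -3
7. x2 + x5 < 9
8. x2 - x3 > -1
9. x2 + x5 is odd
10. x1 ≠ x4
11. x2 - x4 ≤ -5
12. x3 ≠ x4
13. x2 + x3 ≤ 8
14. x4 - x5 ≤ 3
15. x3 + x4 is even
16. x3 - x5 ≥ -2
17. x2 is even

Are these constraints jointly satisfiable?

Unsatisfiable

Constraints 2, 11, 14, and 16 give x5 − x4 ≥ -3, x4 − x2 ≥ 5, x2 − x3 ≥ 1, x3 − x5 ≥ -2.
Adding all 4 inequalities: the left sides telescope to 0, and the right sides sum to (-3) + 5 + 1 + (-2) = 1. So 0 ≥ 1, which is false.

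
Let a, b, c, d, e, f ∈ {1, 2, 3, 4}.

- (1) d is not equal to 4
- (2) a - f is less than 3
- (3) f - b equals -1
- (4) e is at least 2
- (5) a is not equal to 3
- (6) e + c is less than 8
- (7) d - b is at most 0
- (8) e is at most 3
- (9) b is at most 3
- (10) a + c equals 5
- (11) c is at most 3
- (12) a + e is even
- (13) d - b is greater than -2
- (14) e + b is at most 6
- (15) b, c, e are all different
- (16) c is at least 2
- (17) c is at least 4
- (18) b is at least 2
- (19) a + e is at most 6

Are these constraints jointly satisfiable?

Unsatisfiable

Constraints 4, 8, 9, 11, 16, and 18 confine each of b, c, e to the 2 values {2, 3}.
Constraint 15 requires all 3 of them to be distinct, but only 2 values are available — impossible by the pigeonhole principle.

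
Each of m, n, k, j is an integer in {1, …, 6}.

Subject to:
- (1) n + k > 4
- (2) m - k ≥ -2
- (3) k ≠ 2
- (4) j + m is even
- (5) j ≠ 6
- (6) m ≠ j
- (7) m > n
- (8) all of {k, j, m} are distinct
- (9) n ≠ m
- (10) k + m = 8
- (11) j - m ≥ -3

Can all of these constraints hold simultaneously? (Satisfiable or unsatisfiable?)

Satisfiable

Try m = 3, n = 2, k = 5, j = 1.
Check constraint 1: n + k = 7; constraint 2: m - k = -2. The remaining constraints are straightforward to verify.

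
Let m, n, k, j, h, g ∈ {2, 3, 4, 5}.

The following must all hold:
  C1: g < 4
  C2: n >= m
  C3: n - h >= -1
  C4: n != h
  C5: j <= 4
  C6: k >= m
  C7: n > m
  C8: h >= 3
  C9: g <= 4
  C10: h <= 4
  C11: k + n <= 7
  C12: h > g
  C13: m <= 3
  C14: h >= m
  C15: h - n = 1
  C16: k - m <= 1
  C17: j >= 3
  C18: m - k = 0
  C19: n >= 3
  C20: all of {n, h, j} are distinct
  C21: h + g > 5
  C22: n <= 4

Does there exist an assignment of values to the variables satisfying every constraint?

Constraints 5, 8, 10, 17, 19, and 22 confine each of n, h, j to the 2 values {3, 4}.
Constraint 20 requires all 3 of them to be distinct, but only 2 values are available — impossible by the pigeonhole principle.

Unsatisfiable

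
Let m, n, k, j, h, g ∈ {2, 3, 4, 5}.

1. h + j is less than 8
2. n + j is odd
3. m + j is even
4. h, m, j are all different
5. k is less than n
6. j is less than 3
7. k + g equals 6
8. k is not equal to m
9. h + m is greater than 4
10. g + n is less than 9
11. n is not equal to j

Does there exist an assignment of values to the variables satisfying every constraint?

Try m = 4, n = 3, k = 2, j = 2, h = 3, g = 4.
Check constraint 1: h + j = 5; constraint 7: k + g = 6; constraint 9: h + m = 7. The remaining constraints are straightforward to verify.

Satisfiable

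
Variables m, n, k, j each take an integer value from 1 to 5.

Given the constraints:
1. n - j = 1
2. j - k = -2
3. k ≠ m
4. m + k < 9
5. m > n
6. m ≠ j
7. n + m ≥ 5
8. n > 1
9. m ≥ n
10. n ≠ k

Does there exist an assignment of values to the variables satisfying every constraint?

Take m = 4, n = 2, k = 3, j = 1. Then constraint 1: n - j = 1; constraint 2: j - k = -2, and every other listed constraint is also met.

Satisfiable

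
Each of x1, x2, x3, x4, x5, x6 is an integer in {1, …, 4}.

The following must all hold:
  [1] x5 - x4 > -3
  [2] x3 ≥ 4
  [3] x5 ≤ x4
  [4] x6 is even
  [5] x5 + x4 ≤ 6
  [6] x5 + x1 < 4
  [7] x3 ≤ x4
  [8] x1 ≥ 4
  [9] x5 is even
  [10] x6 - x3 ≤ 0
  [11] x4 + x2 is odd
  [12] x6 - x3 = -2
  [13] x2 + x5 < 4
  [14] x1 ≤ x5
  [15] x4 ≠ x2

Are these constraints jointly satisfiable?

From constraints 8 and 14: x5 ≥ x1 ≥ 4. From constraints 2 and 7: x4 ≥ x3 ≥ 4. Hence x5 + x4 ≥ 8. But constraint 5 requires x5 + x4 ≤ 6, and 6 < 8. Contradiction.

Unsatisfiable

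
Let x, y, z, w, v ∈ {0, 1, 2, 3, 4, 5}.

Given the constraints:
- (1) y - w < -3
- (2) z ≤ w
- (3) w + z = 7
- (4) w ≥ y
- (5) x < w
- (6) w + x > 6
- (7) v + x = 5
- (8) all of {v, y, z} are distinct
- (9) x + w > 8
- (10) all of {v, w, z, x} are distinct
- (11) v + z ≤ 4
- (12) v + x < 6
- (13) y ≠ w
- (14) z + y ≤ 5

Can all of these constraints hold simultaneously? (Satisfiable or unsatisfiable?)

Satisfiable

Try x = 4, y = 0, z = 2, w = 5, v = 1.
Check constraint 1: y - w = -5; constraint 3: w + z = 7. The remaining constraints are straightforward to verify.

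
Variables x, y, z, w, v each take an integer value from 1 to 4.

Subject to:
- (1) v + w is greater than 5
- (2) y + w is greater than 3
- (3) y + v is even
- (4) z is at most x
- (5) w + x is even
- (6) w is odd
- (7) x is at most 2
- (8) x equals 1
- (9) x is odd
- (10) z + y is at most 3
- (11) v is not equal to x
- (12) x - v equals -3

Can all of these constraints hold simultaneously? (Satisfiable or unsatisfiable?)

Satisfiable

Take x = 1, y = 2, z = 1, w = 3, v = 4. Then constraint 1: v + w = 7; constraint 2: y + w = 5, and every other listed constraint is also met.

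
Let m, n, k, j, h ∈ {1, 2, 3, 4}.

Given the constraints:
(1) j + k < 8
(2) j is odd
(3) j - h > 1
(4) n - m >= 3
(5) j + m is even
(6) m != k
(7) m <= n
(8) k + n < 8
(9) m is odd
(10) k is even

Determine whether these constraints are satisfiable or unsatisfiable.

Satisfiable

The assignment m = 1, n = 4, k = 2, j = 3, h = 1 works:
  constraint 1 holds since j + k = 5.
  constraint 3 holds since j - h = 2.
The rest check out directly.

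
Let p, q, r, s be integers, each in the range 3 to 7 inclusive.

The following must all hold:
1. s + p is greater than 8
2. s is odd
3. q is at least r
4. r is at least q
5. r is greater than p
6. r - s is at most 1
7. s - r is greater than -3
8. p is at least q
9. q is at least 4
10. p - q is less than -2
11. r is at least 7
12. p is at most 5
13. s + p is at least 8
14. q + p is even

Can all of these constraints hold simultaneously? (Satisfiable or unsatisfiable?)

From constraints 3 and 11: q ≥ r and r ≥ 7, so q ≥ 7. From constraints 8 and 12: q ≤ p and p ≤ 5, so q ≤ 5. But 5 < 7, so no value of q works.

Unsatisfiable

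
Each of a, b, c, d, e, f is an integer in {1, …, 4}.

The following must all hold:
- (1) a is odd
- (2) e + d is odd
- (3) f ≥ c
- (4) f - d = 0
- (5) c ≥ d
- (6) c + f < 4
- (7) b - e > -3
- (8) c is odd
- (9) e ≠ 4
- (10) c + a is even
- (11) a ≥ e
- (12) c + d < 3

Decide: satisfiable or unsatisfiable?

Satisfiable

The assignment a = 3, b = 1, c = 1, d = 1, e = 2, f = 1 works:
  constraint 4 holds since f - d = 0.
  constraint 6 holds since c + f = 2.
  constraint 7 holds since b - e = -1.
The rest check out directly.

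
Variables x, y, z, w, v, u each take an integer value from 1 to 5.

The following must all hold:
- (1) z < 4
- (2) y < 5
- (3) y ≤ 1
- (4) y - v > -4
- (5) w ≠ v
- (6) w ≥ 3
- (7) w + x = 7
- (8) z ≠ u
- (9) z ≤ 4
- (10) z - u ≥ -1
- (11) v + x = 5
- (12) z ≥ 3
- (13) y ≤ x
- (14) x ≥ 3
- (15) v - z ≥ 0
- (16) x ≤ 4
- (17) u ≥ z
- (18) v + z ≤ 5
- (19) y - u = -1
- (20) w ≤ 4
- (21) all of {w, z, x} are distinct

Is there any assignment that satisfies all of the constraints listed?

Constraints 6, 9, 12, 14, 16, and 20 confine each of w, z, x to the 2 values {3, 4}.
Constraint 21 requires all 3 of them to be distinct, but only 2 values are available — impossible by the pigeonhole principle.

Unsatisfiable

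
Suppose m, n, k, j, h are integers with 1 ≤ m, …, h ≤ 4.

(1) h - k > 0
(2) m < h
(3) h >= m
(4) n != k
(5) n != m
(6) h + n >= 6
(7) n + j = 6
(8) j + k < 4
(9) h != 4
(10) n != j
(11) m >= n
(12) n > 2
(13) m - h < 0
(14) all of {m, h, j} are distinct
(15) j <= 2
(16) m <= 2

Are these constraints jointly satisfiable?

From constraints 11 and 16: n ≤ m ≤ 2. From constraint 15: j ≤ 2. Hence n + j ≤ 4. But constraint 7 requires n + j = 6, and 6 > 4. Contradiction.

Unsatisfiable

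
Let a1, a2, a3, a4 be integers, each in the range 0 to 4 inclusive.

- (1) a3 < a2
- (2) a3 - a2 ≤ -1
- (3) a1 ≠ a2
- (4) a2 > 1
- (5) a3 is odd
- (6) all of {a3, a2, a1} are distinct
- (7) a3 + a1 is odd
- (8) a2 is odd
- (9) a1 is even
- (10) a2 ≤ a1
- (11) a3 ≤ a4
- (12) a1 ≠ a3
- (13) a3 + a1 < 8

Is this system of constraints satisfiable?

Satisfiable

Try a1 = 4, a2 = 3, a3 = 1, a4 = 4.
Check constraint 2: a3 - a2 = -2; constraint 6: values 1, 3, 4 are distinct; constraint 13: a3 + a1 = 5. The remaining constraints are straightforward to verify.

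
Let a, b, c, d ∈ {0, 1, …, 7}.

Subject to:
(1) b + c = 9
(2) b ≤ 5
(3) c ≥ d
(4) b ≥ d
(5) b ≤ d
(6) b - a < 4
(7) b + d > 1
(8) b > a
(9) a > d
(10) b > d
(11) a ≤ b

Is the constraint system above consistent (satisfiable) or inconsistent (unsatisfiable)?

Unsatisfiable

Constraints 5, 8, and 9 give a < b, b ≤ d, d < a. Chaining: a < b ≤ d < a, which forces a < a — impossible.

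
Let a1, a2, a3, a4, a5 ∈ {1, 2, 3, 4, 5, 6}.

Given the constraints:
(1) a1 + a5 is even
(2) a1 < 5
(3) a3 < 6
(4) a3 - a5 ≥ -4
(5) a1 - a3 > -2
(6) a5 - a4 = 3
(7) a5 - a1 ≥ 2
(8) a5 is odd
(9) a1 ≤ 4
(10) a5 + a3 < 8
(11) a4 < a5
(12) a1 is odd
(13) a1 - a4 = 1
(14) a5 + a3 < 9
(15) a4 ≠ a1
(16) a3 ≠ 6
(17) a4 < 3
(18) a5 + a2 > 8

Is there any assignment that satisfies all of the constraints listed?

The assignment a1 = 3, a2 = 5, a3 = 2, a4 = 2, a5 = 5 works:
  constraint 4 holds since a3 - a5 = -3.
  constraint 5 holds since a1 - a3 = 1.
  constraint 6 holds since a5 - a4 = 3.
The rest check out directly.

Satisfiable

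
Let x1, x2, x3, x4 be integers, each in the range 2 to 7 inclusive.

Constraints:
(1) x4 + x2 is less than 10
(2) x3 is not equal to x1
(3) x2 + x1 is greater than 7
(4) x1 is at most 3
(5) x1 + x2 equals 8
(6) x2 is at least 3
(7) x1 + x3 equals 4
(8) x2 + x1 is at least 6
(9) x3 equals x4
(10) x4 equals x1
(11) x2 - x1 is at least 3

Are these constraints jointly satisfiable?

Unsatisfiable

From constraints 9 and 10, x3 = x4 = x1, so x3 = x1. But constraint 2 says x3 ≠ x1. Contradiction.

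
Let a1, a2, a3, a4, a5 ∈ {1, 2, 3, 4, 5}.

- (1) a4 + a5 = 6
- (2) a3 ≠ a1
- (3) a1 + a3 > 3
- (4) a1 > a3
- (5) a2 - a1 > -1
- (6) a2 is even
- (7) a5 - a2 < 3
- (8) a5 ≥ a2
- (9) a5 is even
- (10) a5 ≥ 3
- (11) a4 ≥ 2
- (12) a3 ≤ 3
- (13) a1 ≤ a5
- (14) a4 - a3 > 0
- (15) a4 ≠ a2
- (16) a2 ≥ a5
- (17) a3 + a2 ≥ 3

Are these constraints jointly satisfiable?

Satisfiable

The assignment a1 = 4, a2 = 4, a3 = 1, a4 = 2, a5 = 4 works:
  constraint 1 holds since a4 + a5 = 6.
  constraint 3 holds since a1 + a3 = 5.
The rest check out directly.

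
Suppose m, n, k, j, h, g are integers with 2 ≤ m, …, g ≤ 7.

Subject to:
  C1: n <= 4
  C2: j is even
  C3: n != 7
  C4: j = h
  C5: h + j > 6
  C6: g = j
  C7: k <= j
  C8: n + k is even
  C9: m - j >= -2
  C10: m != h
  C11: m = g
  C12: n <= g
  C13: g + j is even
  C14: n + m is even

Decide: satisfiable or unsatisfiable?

From constraints 4, 6, and 11, m = g = j = h, so m = h. But constraint 10 says m ≠ h. Contradiction.

Unsatisfiable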